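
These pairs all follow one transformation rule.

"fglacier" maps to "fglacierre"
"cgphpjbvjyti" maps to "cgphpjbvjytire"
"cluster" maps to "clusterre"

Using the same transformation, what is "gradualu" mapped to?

gradualure

The pattern: append "re".
"gradualu" → "gradualure".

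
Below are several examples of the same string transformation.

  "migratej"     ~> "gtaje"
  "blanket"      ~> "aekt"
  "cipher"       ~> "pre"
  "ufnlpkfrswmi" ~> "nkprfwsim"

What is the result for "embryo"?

The transformation: swap each adjacent pair of characters (1↔2, 3↔4, ...), then delete the first 3 characters.
Applying both steps to "embryo": "merboy", then "boy".
(Check on "blanket": → "lbnaekt" → "aekt" ✓)

boy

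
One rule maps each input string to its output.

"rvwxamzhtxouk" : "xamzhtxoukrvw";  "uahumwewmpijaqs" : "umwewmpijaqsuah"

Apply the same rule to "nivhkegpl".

Each output is the input with this applied: move the first 3 characters to the end (rotate left by 3).
Applying that to "nivhkegpl" gives "hkegplniv".

hkegplniv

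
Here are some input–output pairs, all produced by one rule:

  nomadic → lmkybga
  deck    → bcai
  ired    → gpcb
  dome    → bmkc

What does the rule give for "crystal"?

The rule is to shift every letter 2 places backward in the alphabet (wrapping around).
"crystal" → "apwqryj".

apwqryj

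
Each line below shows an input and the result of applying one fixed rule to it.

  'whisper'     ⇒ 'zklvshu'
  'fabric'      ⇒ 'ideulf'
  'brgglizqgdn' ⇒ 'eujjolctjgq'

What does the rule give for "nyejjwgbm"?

qbhmmzjep

What's happening: shift every letter 3 places forward in the alphabet (wrapping around).
Doing the same to "nyejjwgbm": "qbhmmzjep".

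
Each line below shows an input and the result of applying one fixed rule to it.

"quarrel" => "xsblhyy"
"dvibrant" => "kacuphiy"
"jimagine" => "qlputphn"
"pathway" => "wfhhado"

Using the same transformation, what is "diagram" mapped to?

ktphhyn

The transformation: take characters alternately from the front and the back (1st, last, 2nd, 2nd-last, ...), then shift every letter 7 places forward in the alphabet (wrapping around).
For "diagram", step one produces "dmiaarg"; step two turns that into "ktphhyn".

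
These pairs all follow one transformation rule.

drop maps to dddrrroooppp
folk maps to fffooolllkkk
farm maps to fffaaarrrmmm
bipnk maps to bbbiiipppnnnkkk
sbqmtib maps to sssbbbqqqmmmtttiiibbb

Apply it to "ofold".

ooofffooolllddd

What's happening: repeat every character 3 times.
So "ofold" becomes "ooofffooolllddd".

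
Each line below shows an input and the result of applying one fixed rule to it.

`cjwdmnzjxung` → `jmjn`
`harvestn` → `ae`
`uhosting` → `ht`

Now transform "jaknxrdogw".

axo

Rule — delete the last character, then keep one character in every 3, starting at position 2 (positions 2nd, 5th, 8th, ...).
Applying both steps to "jaknxrdogw": "jaknxrdog", then "axo".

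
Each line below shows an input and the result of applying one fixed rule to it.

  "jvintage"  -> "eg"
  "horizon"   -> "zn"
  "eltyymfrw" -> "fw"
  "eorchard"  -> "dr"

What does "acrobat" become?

In each case the input is transformed by: swap each adjacent pair of characters (1↔2, 3↔4, ...), then keep only the last 2 characters.
"acrobat" → "caorabt" → "bt".

bt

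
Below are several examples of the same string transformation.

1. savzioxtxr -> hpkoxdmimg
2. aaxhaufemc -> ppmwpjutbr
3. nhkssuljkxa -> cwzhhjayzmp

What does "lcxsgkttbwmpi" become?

The transformation: shift every letter 11 places backward in the alphabet (wrapping around).
"lcxsgkttbwmpi" → "armhvziiqlbex".

armhvziiqlbex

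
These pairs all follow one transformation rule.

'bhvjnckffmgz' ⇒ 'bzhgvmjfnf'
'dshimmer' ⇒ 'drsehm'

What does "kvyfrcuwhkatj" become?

Looking at the pairs, the operation is to take characters alternately from the front and the back (1st, last, 2nd, 2nd-last, ...), then delete the last 2 characters.
Working it through for "kvyfrcuwhkatj": intermediate "kjvtyafkrhcwu", final "kjvtyafkrhc".

kjvtyafkrhc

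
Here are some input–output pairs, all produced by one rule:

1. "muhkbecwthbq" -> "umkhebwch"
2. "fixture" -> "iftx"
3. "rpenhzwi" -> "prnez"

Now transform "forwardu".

ofwrr

The pattern: swap each adjacent pair of characters (1↔2, 3↔4, ...), then delete the last 3 characters.
"forwardu" → "ofwrraud" → "ofwrr".
(Check on "muhkbecwthbq": → "umkhebwchtqb" → "umkhebwch" ✓)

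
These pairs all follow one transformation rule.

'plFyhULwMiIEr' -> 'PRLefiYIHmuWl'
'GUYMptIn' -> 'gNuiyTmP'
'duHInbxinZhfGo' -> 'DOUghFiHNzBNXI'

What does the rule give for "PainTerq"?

Each output is the input with this applied: flip the case of every letter, then take characters alternately from the front and the back (1st, last, 2nd, 2nd-last, ...).
Working it through for "PainTerq": intermediate "pAINtERQ", final "pQARIENt".
(Check on "plFyhULwMiIEr": → "PLfYHulWmIieR" → "PRLefiYIHmuWl" ✓)

pQARIENt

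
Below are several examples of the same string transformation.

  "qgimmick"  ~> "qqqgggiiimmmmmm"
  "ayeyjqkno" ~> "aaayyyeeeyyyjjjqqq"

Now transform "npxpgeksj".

The pattern: delete the last 3 characters, then repeat every character 3 times.
Starting from "npxpgeksj": after the first operation, "npxpge"; after the second, "nnnpppxxxpppgggeee".
(Check on "ayeyjqkno": → "ayeyjq" → "aaayyyeeeyyyjjjqqq" ✓)

nnnpppxxxpppgggeee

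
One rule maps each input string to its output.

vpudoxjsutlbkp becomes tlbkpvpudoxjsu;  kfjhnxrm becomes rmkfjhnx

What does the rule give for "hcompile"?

lehcompi

Each output is the input with this applied: move the first 2 characters to the end (rotate left by 2), then swap the front and back halves of the string.
Starting from "hcompile": after the first operation, "ompilehc"; after the second, "lehcompi".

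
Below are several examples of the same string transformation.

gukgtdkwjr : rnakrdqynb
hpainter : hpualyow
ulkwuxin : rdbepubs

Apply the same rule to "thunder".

In each case the input is transformed by: shift every letter 7 places forward in the alphabet (wrapping around), then move the first 2 characters to the end (rotate left by 2).
Working it through for "thunder": intermediate "aobukly", final "buklyao".

buklyao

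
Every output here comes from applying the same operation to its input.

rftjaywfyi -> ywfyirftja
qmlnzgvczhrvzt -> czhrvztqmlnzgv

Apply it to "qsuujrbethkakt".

ethkaktqsuujrb

The transformation: swap the front and back halves of the string.
On "qsuujrbethkakt" that produces "ethkaktqsuujrb".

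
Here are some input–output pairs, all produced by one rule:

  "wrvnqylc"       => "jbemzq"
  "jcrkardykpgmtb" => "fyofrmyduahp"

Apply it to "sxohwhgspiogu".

Rule — delete the first 2 characters, then shift every letter 12 places backward in the alphabet (wrapping around).
For "sxohwhgspiogu" the result is "cvkvugdwcui".
(Check on "wrvnqylc": → "vnqylc" → "jbemzq" ✓)

cvkvugdwcui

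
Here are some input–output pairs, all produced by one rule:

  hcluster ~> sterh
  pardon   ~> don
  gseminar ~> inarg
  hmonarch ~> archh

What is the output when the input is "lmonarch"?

archl

In each case the input is transformed by: swap the front and back halves of the string, then delete the last 3 characters.
Starting from "lmonarch": after the first operation, "archlmon"; after the second, "archl".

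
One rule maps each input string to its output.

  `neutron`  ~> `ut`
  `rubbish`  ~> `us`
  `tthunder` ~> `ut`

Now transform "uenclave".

vu

In each case the input is transformed by: sort the characters into reverse alphabetical order, then keep only the first 2 characters.
For "uenclave", step one produces "vunleeca"; step two turns that into "vu".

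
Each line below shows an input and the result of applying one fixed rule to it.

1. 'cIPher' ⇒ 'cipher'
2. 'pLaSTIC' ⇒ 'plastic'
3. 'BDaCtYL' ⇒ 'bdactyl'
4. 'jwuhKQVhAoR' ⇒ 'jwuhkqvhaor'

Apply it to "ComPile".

compile

Rule — convert every letter to lowercase.
"ComPile" → "compile".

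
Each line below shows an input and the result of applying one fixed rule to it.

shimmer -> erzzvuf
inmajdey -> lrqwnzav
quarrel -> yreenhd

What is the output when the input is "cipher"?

The rule is to shift every letter 13 places forward in the alphabet (wrapping around) — i.e. ROT13, then reverse the string.
"cipher" → "pvcure" → "erucvp".

erucvp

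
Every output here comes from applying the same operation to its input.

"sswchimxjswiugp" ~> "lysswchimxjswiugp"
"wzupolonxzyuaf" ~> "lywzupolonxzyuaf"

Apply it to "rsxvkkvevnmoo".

lyrsxvkkvevnmoo

The transformation: prepend "ly".
On "rsxvkkvevnmoo" that produces "lyrsxvkkvevnmoo".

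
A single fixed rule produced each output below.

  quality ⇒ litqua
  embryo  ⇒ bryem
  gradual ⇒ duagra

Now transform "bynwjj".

Each output is the input with this applied: delete the last character, then move the last 3 characters to the front (rotate right by 3).
"bynwjj" → "bynwj" → "nwjby".
(Check on "embryo": → "embry" → "bryem" ✓)

nwjby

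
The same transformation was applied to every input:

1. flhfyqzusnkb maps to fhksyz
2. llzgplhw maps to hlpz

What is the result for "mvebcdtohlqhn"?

The pattern: keep every other character starting from the first (positions 1st, 3rd, 5th, ...), then sort the characters into alphabetical order.
Working it through for "mvebcdtohlqhn": intermediate "mecthqn", final "cehmnqt".

cehmnqt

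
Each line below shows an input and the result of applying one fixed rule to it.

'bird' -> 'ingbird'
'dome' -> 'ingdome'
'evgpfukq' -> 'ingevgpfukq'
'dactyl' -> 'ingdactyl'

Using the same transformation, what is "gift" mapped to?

inggift

The transformation: prepend "ing".
Applying that to "gift" gives "inggift".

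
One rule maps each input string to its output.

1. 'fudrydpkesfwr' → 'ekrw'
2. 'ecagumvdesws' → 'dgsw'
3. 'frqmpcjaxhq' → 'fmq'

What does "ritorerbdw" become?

ert

What's happening: sort the characters into alphabetical order, then keep one character in every 3, starting at position 3 (positions 3rd, 6th, 9th, ...).
On "ritorerbdw": the first step gives "bdeiorrrtw", and the second then gives "ert".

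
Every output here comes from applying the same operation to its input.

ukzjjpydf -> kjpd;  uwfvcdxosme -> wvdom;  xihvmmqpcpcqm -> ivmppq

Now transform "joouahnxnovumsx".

In each case the input is transformed by: keep every other character starting from the second (positions 2nd, 4th, 6th, ...).
Applying that to "joouahnxnovumsx" gives "ouhxous".

ouhxous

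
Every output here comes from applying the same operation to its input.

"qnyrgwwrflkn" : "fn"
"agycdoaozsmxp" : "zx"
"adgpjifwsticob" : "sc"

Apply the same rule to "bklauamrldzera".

The rule is to keep one character in every 3, starting at position 3 (positions 3rd, 6th, 9th, ...), then delete the first 2 characters.
For "bklauamrldzera", step one produces "lale"; step two turns that into "le".

le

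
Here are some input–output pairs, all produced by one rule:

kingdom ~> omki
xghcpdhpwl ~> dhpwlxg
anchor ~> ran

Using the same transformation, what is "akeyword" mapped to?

Rule — move the first 2 characters to the end (rotate left by 2), then delete the first 3 characters.
Applying both steps to "akeyword": "eywordak", then "ordak".

ordak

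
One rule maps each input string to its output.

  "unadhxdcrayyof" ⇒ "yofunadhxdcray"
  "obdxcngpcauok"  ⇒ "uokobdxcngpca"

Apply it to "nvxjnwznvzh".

vzhnvxjnwzn

What's happening: move the last 3 characters to the front (rotate right by 3).
"nvxjnwznvzh" → "vzhnvxjnwzn".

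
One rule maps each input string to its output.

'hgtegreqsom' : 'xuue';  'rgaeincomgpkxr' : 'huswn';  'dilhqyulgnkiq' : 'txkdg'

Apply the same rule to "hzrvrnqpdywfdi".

xlgot

In each case the input is transformed by: shift every letter 10 places backward in the alphabet (wrapping around), then keep one character in every 3, starting at position 1 (positions 1st, 4th, 7th, ...).
Working it through for "hzrvrnqpdywfdi": intermediate "xphlhdgftomvty", final "xlgot".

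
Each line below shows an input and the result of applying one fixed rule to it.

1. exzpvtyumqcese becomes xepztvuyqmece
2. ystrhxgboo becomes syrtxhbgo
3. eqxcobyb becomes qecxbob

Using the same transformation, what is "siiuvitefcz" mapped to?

Rule — swap each adjacent pair of characters (1↔2, 3↔4, ...), then delete the last character.
Starting from "siiuvitefcz": after the first operation, "isuiivetcfz"; after the second, "isuiivetcf".

isuiivetcf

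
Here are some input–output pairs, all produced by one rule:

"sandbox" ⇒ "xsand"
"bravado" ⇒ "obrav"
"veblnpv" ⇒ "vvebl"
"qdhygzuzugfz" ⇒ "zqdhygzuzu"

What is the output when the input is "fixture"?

The pattern: move the last character to the front, then delete the last 2 characters.
"fixture" → "efixtur" → "efixt".

efixt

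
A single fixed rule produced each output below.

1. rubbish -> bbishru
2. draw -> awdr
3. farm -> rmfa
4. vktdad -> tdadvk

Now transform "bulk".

Each output is the input with this applied: move the first 2 characters to the end (rotate left by 2).
Doing the same to "bulk": "lkbu".

lkbu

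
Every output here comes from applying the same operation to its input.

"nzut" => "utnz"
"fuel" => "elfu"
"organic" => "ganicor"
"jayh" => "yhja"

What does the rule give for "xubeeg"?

beegxu

The rule is to move the first 2 characters to the end (rotate left by 2).
On "xubeeg" that produces "beegxu".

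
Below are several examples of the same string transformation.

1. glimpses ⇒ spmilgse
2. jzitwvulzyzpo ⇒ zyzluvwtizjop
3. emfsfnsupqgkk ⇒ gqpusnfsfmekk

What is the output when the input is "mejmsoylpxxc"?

Rule — reverse the string, then move the first 2 characters to the end (rotate left by 2).
Applying both steps to "mejmsoylpxxc": "cxxplyosmjem", then "xplyosmjemcx".
(Check on "glimpses": → "sespmilg" → "spmilgse" ✓)

xplyosmjemcx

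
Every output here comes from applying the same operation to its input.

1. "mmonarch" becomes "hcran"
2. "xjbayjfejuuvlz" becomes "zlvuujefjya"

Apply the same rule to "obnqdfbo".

obfdq

Each output is the input with this applied: delete the first 3 characters, then reverse the string.
On "obnqdfbo": the first step gives "qdfbo", and the second then gives "obfdq".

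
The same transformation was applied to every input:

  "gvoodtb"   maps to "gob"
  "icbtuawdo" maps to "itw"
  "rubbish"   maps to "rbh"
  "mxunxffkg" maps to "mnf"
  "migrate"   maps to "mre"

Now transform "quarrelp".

qrl

The pattern: keep one character in every 3, starting at position 1 (positions 1st, 4th, 7th, ...).
Applying that to "quarrelp" gives "qrl".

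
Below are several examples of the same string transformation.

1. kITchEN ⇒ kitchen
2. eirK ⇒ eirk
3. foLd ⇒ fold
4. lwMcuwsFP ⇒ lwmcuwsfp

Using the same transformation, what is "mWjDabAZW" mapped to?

mwjdabazw

In each case the input is transformed by: convert every letter to lowercase.
On "mWjDabAZW" that produces "mwjdabazw".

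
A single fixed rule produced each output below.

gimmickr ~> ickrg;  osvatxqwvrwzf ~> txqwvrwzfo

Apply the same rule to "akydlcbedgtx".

The pattern: move the first character to the end, then delete the first 3 characters.
Working it through for "akydlcbedgtx": intermediate "kydlcbedgtxa", final "lcbedgtxa".

lcbedgtxa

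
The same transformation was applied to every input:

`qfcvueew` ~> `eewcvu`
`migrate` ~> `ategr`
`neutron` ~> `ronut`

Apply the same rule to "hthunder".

The transformation: delete the first 2 characters, then move the last 3 characters to the front (rotate right by 3).
Working it through for "hthunder": intermediate "hunder", final "derhun".
(Check on "neutron": → "utron" → "ronut" ✓)

derhun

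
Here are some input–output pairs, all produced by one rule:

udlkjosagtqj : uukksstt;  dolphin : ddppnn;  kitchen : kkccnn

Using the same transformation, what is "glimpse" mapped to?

ggmmee

What's happening: keep one character in every 3, starting at position 1 (positions 1st, 4th, 7th, ...), then double every character.
On "glimpse": the first step gives "gme", and the second then gives "ggmmee".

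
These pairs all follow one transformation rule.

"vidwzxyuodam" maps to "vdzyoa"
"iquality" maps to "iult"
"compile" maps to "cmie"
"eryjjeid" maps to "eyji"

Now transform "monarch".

The transformation: keep every other character starting from the first (positions 1st, 3rd, 5th, ...).
For "monarch" the result is "mnrh".

mnrh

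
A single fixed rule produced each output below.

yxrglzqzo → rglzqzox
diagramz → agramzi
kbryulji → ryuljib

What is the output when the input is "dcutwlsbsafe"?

utwlsbsafec

Rule — delete the first character, then move the first character to the end.
On "dcutwlsbsafe" that produces "utwlsbsafec".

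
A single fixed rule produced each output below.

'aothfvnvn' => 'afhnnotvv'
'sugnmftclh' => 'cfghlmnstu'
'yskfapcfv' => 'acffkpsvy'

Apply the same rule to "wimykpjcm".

Rule — sort the characters into alphabetical order.
Applying that to "wimykpjcm" gives "cijkmmpwy".

cijkmmpwy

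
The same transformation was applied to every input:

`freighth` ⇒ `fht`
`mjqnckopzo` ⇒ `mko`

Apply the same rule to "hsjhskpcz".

Rule — swap each adjacent pair of characters (1↔2, 3↔4, ...), then keep one character in every 3, starting at position 2 (positions 2nd, 5th, 8th, ...).
Working it through for "hsjhskpcz": intermediate "shhjkscpz", final "hkp".

hkp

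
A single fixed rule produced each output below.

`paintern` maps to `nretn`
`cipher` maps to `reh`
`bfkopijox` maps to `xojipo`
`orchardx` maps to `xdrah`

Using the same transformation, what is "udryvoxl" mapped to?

Each output is the input with this applied: reverse the string, then delete the last 3 characters.
"udryvoxl" → "lxovyrdu" → "lxovy".

lxovy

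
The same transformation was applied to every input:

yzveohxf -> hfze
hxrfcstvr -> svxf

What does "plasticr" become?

In each case the input is transformed by: keep every other character starting from the second (positions 2nd, 4th, 6th, ...), then swap the front and back halves of the string.
Working it through for "plasticr": intermediate "lsir", final "irls".

irls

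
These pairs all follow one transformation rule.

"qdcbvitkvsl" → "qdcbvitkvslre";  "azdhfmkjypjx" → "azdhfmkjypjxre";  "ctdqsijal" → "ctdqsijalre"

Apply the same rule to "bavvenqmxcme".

bavvenqmxcmere

Looking at the pairs, the operation is to append "re".
"bavvenqmxcme" → "bavvenqmxcmere".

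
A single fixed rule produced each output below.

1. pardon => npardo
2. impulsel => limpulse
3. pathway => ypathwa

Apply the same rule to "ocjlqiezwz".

The rule is to move the last character to the front.
So "ocjlqiezwz" becomes "zocjlqiezw".

zocjlqiezw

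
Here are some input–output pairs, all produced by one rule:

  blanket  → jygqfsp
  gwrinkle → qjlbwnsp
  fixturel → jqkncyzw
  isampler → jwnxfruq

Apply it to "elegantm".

Each output is the input with this applied: shift every letter 5 places forward in the alphabet (wrapping around), then move the last 2 characters to the front (rotate right by 2).
Applying both steps to "elegantm": "jqjlfsyr", then "yrjqjlfs".

yrjqjlfs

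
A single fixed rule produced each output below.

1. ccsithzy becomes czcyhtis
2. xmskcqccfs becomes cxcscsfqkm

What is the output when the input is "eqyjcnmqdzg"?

czdyeqgqjnm

Rule — sort the characters into alphabetical order, then take characters alternately from the front and the back (1st, last, 2nd, 2nd-last, ...).
Doing the same to "eqyjcnmqdzg": "czdyeqgqjnm".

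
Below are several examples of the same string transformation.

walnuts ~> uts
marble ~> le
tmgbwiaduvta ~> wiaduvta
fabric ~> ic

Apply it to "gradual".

ual

The transformation: delete the first 3 characters, then delete the first character.
So "gradual" becomes "ual".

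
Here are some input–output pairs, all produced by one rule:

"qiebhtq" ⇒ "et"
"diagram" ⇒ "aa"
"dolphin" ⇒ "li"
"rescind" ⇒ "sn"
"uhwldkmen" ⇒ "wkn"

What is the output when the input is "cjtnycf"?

Each output is the input with this applied: keep one character in every 3, starting at position 3 (positions 3rd, 6th, 9th, ...).
Doing the same to "cjtnycf": "tc".

tc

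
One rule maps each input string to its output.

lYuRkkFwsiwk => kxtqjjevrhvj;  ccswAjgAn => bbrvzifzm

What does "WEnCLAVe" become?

What's happening: shift every letter 1 place backward in the alphabet (wrapping around), then convert every letter to lowercase.
Working it through for "WEnCLAVe": intermediate "VDmBKZUd", final "vdmbkzud".

vdmbkzud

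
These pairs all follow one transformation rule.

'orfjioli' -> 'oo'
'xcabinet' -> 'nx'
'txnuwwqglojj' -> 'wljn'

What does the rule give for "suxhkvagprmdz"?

The rule is to move the first 3 characters to the end (rotate left by 3), then keep one character in every 3, starting at position 3 (positions 3rd, 6th, 9th, ...).
On "suxhkvagprmdz" that produces "vpdu".

vpdu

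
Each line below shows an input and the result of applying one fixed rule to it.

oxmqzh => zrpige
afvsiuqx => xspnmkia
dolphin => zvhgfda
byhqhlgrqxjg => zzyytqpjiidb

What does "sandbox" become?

Looking at the pairs, the operation is to shift every letter 8 places backward in the alphabet (wrapping around), then sort the characters into reverse alphabetical order.
Working it through for "sandbox": intermediate "ksfvtgp", final "vtspkgf".
(Check on "byhqhlgrqxjg": → "tqzizdyjipby" → "zzyytqpjiidb" ✓)

vtspkgf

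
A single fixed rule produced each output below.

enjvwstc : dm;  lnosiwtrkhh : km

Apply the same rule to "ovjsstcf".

The pattern: shift every letter 1 place backward in the alphabet (wrapping around), then keep only the first 2 characters.
Working it through for "ovjsstcf": intermediate "nuirrsbe", final "nu".

nu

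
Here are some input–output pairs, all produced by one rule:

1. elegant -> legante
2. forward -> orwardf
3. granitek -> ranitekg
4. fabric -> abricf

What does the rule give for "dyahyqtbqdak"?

What's happening: move the first character to the end.
For "dyahyqtbqdak" the result is "yahyqtbqdakd".

yahyqtbqdakd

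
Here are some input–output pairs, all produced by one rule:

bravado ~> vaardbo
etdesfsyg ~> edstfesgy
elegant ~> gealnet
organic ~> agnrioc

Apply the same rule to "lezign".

izgenl

Each output is the input with this applied: move the first 3 characters to the end (rotate left by 3), then take characters alternately from the front and the back (1st, last, 2nd, 2nd-last, ...).
Working it through for "lezign": intermediate "ignlez", final "izgenl".
(Check on "organic": → "anicorg" → "agnrioc" ✓)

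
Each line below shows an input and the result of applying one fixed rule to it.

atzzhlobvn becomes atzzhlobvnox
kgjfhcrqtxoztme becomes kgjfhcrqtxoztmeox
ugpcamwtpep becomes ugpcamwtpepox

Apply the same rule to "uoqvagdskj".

uoqvagdskjox

In each case the input is transformed by: append "ox".
On "uoqvagdskj" that produces "uoqvagdskjox".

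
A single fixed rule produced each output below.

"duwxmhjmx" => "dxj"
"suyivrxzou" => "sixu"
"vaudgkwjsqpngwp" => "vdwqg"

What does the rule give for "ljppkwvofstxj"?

lpvsj

Each output is the input with this applied: keep one character in every 3, starting at position 1 (positions 1st, 4th, 7th, ...).
"ljppkwvofstxj" → "lpvsj".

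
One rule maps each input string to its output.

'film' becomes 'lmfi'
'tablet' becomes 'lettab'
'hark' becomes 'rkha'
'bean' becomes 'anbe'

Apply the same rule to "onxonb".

onbonx

What's happening: swap the front and back halves of the string.
Doing the same to "onxonb": "onbonx".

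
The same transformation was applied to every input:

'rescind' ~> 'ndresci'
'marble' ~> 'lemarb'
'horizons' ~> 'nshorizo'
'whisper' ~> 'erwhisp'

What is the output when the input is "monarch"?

What's happening: move the last 2 characters to the front (rotate right by 2).
Applying that to "monarch" gives "chmonar".

chmonar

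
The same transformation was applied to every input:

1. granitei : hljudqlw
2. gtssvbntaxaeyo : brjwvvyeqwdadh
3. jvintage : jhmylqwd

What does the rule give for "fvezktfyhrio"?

What's happening: move the last 2 characters to the front (rotate right by 2), then shift every letter 3 places forward in the alphabet (wrapping around).
Starting from "fvezktfyhrio": after the first operation, "iofvezktfyhr"; after the second, "lriyhcnwibku".

lriyhcnwibku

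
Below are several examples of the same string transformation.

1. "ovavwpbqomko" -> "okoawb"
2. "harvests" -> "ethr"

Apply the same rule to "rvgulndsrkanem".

aergldr

What's happening: keep every other character starting from the first (positions 1st, 3rd, 5th, ...), then move the last 2 characters to the front (rotate right by 2).
Starting from "rvgulndsrkanem": after the first operation, "rgldrae"; after the second, "aergldr".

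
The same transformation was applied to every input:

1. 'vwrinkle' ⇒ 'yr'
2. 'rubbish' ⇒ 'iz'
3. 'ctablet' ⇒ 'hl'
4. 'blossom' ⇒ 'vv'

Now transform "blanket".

hl

Rule — shift every letter 7 places forward in the alphabet (wrapping around), then keep one character in every 3, starting at position 3 (positions 3rd, 6th, 9th, ...).
Starting from "blanket": after the first operation, "ishurla"; after the second, "hl".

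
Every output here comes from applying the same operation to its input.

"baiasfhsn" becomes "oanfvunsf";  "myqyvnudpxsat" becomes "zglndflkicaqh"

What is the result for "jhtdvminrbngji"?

The rule is to take characters alternately from the front and the back (1st, last, 2nd, 2nd-last, ...), then shift every letter 13 places forward in the alphabet (wrapping around) — i.e. ROT13.
Starting from "jhtdvminrbngji": after the first operation, "jihjtgdnvbmrin"; after the second, "wvuwgtqaiozeva".
(Check on "baiasfhsn": → "bnasihafs" → "oanfvunsf" ✓)

wvuwgtqaiozeva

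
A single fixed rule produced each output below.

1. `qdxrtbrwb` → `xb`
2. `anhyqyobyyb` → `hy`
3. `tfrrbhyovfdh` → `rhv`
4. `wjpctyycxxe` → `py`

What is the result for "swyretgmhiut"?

The pattern: keep one character in every 3, starting at position 3 (positions 3rd, 6th, 9th, ...), then delete the last character.
Working it through for "swyretgmhiut": intermediate "ytht", final "yth".
(Check on "tfrrbhyovfdh": → "rhvh" → "rhv" ✓)

yth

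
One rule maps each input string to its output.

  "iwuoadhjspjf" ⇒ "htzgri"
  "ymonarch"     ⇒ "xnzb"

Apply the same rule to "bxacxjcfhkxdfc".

Looking at the pairs, the operation is to shift every letter 1 place backward in the alphabet (wrapping around), then keep every other character starting from the first (positions 1st, 3rd, 5th, ...).
On "bxacxjcfhkxdfc": the first step gives "awzbwibegjwceb", and the second then gives "azwbgwe".

azwbgwe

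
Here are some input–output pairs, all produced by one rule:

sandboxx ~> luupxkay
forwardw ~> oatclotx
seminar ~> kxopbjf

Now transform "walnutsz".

qpwtxikr

The rule is to move the last 3 characters to the front (rotate right by 3), then shift every letter 3 places backward in the alphabet (wrapping around).
Applying both steps to "walnutsz": "tszwalnu", then "qpwtxikr".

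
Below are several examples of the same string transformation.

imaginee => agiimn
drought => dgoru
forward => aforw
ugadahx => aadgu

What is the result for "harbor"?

abhr

The rule is to delete the last 2 characters, then sort the characters into alphabetical order.
Working it through for "harbor": intermediate "harb", final "abhr".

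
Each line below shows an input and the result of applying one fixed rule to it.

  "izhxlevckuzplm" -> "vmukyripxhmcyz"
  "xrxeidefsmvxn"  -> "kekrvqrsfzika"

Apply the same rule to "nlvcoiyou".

ayipbvlbh

Rule — shift every letter 13 places forward in the alphabet (wrapping around) — i.e. ROT13.
For "nlvcoiyou" the result is "ayipbvlbh".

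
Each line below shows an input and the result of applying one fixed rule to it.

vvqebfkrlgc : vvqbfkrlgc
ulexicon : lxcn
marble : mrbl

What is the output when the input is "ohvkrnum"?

hvkrnm

Rule — remove every vowel.
Applying that to "ohvkrnum" gives "hvkrnm".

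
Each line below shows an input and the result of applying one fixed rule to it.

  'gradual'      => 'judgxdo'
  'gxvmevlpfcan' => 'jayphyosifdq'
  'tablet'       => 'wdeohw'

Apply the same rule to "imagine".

lpdjlqh

Rule — shift every letter 3 places forward in the alphabet (wrapping around).
For "imagine" the result is "lpdjlqh".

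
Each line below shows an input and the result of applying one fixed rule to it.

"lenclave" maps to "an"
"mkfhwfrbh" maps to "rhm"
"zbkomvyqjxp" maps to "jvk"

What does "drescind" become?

The transformation: reverse the string, then keep one character in every 3, starting at position 3 (positions 3rd, 6th, 9th, ...).
Starting from "drescind": after the first operation, "dnicserd"; after the second, "ie".

ie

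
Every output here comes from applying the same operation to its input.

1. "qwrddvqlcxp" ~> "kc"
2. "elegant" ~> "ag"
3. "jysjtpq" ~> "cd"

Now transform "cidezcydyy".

ll

What's happening: shift every letter 13 places forward in the alphabet (wrapping around) — i.e. ROT13, then keep only the last 2 characters.
So "cidezcydyy" becomes "ll".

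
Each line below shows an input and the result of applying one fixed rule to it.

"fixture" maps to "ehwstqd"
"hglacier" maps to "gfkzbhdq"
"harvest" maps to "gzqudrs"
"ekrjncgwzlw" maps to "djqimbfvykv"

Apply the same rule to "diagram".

What's happening: shift every letter 1 place backward in the alphabet (wrapping around).
For "diagram" the result is "chzfqzl".

chzfqzl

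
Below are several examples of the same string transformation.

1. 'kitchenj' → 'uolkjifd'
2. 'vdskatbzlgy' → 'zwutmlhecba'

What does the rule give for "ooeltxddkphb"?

The pattern: shift every letter 1 place forward in the alphabet (wrapping around), then sort the characters into reverse alphabetical order.
Working it through for "ooeltxddkphb": intermediate "ppfmuyeelqic", final "yuqppmlifeec".

yuqppmlifeec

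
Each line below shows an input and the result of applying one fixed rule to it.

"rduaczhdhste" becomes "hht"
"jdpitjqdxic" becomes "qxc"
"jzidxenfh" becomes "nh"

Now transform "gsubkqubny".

The rule is to keep every other character starting from the first (positions 1st, 3rd, 5th, ...), then delete the first 3 characters.
Starting from "gsubkqubny": after the first operation, "gukun"; after the second, "un".

un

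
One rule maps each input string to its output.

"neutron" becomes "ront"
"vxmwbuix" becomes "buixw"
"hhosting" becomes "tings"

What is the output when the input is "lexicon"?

The transformation: delete the first 3 characters, then move the first character to the end.
Working it through for "lexicon": intermediate "icon", final "coni".

coni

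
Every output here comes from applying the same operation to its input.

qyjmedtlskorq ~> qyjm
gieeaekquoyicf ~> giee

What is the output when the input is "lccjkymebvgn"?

What's happening: keep only the first 4 characters.
For "lccjkymebvgn" the result is "lccj".

lccj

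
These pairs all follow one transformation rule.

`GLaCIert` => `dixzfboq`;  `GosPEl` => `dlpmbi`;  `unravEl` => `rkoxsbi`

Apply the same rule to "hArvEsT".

What's happening: shift every letter 3 places backward in the alphabet (wrapping around), then convert every letter to lowercase.
Doing the same to "hArvEsT": "exosbpq".

exosbpq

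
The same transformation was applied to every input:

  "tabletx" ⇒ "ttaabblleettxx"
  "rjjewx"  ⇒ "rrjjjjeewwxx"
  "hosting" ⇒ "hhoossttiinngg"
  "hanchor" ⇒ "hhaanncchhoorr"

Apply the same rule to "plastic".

ppllaassttiicc

In each case the input is transformed by: double every character.
So "plastic" becomes "ppllaassttiicc".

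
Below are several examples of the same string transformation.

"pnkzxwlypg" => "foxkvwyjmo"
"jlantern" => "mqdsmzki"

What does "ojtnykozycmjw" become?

vilbxynjxmsin

Each output is the input with this applied: shift every letter 1 place backward in the alphabet (wrapping around), then reverse the string.
For "ojtnykozycmjw", step one produces "nismxjnyxbliv"; step two turns that into "vilbxynjxmsin".
(Check on "pnkzxwlypg": → "omjywvkxof" → "foxkvwyjmo" ✓)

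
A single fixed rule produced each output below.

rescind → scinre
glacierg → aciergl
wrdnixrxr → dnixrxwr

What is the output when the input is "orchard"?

charor

What's happening: delete the last character, then move the first 2 characters to the end (rotate left by 2).
Working it through for "orchard": intermediate "orchar", final "charor".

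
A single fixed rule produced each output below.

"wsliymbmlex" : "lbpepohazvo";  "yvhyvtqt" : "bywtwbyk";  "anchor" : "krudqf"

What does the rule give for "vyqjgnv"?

mjqyybt

Rule — move the first 3 characters to the end (rotate left by 3), then shift every letter 3 places forward in the alphabet (wrapping around).
On "vyqjgnv" that produces "mjqyybt".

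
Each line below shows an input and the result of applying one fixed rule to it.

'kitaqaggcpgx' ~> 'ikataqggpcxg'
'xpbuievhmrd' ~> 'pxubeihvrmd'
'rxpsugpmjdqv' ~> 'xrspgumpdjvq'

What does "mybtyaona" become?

ymtbaynoa

The pattern: swap each adjacent pair of characters (1↔2, 3↔4, ...).
Doing the same to "mybtyaona": "ymtbaynoa".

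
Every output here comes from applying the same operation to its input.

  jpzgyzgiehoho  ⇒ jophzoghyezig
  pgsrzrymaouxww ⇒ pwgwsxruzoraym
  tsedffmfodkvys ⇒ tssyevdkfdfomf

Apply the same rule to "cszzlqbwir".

In each case the input is transformed by: take characters alternately from the front and the back (1st, last, 2nd, 2nd-last, ...).
For "cszzlqbwir" the result is "crsizwzblq".

crsizwzblq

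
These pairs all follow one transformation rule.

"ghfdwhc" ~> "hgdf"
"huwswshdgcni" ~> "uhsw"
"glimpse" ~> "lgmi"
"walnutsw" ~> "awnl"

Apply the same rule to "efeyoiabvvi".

feye

Each output is the input with this applied: swap each adjacent pair of characters (1↔2, 3↔4, ...), then keep only the first 4 characters.
Starting from "efeyoiabvvi": after the first operation, "feyeiobavvi"; after the second, "feye".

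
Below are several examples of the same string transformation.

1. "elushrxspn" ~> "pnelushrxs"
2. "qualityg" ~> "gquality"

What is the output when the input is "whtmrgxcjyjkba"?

jkbawhtmrgxcjy

In each case the input is transformed by: move the first 3 characters to the end (rotate left by 3), then swap the front and back halves of the string.
Working it through for "whtmrgxcjyjkba": intermediate "mrgxcjyjkbawht", final "jkbawhtmrgxcjy".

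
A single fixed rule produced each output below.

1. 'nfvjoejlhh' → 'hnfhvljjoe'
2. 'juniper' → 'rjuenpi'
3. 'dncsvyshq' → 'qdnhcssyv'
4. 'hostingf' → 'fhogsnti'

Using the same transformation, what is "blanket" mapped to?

tbleakn

The rule is to swap the first and last characters, then take characters alternately from the front and the back (1st, last, 2nd, 2nd-last, ...).
For "blanket", step one produces "tlankeb"; step two turns that into "tbleakn".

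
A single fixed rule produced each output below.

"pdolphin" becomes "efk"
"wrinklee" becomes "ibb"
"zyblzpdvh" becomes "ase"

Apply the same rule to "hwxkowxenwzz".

tww

In each case the input is transformed by: shift every letter 3 places backward in the alphabet (wrapping around), then keep only the last 3 characters.
Starting from "hwxkowxenwzz": after the first operation, "etuhltubktww"; after the second, "tww".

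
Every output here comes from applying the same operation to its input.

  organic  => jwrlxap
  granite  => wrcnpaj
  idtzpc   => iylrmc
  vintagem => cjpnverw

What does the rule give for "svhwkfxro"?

The rule is to shift every letter 9 places forward in the alphabet (wrapping around), then move the first 3 characters to the end (rotate left by 3).
For "svhwkfxro", step one produces "beqftogax"; step two turns that into "ftogaxbeq".

ftogaxbeq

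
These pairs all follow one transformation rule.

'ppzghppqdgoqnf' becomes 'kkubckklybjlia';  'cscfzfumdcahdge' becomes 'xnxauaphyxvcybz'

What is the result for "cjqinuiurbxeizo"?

xeldipdpmwszduj

Each output is the input with this applied: shift every letter 5 places backward in the alphabet (wrapping around).
For "cjqinuiurbxeizo" the result is "xeldipdpmwszduj".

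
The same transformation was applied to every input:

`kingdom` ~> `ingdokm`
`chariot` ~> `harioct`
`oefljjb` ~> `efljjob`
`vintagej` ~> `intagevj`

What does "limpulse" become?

The pattern: swap the first and last characters, then move the first character to the end.
Applying both steps to "limpulse": "eimpulsl", then "impulsle".

impulsle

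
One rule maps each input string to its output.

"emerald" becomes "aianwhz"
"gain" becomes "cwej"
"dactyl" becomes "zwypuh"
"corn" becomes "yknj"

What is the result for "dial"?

zewh

The rule is to shift every letter 4 places backward in the alphabet (wrapping around).
"dial" → "zewh".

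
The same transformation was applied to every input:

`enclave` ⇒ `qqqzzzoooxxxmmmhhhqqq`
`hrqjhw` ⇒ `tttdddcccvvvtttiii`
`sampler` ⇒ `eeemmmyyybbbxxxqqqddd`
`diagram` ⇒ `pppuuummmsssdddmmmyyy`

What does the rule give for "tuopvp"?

fffgggaaabbbhhhbbb

In each case the input is transformed by: repeat every character 3 times, then shift every letter 12 places forward in the alphabet (wrapping around).
For "tuopvp" the result is "fffgggaaabbbhhhbbb".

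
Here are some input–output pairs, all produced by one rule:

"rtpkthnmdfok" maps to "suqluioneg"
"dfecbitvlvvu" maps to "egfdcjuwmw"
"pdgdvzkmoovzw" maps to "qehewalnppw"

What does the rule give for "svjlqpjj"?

twkmrq

The rule is to delete the last 2 characters, then shift every letter 1 place forward in the alphabet (wrapping around).
On "svjlqpjj": the first step gives "svjlqp", and the second then gives "twkmrq".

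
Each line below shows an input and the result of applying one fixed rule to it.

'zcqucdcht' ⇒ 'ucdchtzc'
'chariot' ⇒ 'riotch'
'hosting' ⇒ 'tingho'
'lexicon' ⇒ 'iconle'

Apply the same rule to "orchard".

hardor

The rule is to move the first 3 characters to the end (rotate left by 3), then delete the last character.
Working it through for "orchard": intermediate "hardorc", final "hardor".
(Check on "chariot": → "riotcha" → "riotch" ✓)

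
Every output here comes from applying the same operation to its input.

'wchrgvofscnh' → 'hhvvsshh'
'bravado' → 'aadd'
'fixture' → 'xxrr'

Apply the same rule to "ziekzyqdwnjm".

eeyywwmm

The pattern: keep one character in every 3, starting at position 3 (positions 3rd, 6th, 9th, ...), then double every character.
"ziekzyqdwnjm" → "eywm" → "eeyywwmm".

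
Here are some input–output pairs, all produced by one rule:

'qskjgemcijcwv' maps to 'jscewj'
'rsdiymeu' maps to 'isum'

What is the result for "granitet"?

What's happening: keep every other character starting from the second (positions 2nd, 4th, 6th, ...), then swap each adjacent pair of characters (1↔2, 3↔4, ...).
Applying both steps to "granitet": "rntt", then "nrtt".

nrtt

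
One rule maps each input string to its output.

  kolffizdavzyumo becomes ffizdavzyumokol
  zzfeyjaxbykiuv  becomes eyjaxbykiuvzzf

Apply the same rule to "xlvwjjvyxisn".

wjjvyxisnxlv

Looking at the pairs, the operation is to move the first 3 characters to the end (rotate left by 3).
On "xlvwjjvyxisn" that produces "wjjvyxisnxlv".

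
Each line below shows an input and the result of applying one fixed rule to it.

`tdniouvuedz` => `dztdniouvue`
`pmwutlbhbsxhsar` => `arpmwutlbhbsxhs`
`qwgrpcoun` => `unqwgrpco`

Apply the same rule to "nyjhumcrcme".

menyjhumcrc

In each case the input is transformed by: move the last 2 characters to the front (rotate right by 2).
Applying that to "nyjhumcrcme" gives "menyjhumcrc".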